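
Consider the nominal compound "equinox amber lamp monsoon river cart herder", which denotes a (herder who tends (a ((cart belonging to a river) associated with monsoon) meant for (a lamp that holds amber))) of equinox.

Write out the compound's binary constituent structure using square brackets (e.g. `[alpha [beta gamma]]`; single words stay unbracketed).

At the top level: head "herder" (specifically "amber lamp monsoon river cart herder"); modifier "equinox".
Within "amber lamp monsoon river cart herder", the head is "herder" and the modifier is "amber lamp monsoon river cart".
Within "amber lamp monsoon river cart", the head is "cart" (specifically "monsoon river cart") and the modifier is "amber lamp".
Within "amber lamp", the head is "lamp" and the modifier is "amber".
Within "monsoon river cart", the head is "cart" (specifically "river cart") and the modifier is "monsoon".
Within "river cart", the head is "cart" and the modifier is "river".
Putting it together: [equinox [[[amber lamp] [monsoon [river cart]]] herder]].

[equinox [[[amber lamp] [monsoon [river cart]]] herder]]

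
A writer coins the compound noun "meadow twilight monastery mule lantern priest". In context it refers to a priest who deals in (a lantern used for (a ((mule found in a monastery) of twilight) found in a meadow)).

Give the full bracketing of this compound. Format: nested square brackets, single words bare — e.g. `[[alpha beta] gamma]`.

At the top level: head "priest"; modifier "meadow twilight monastery mule lantern".
Inside "meadow twilight monastery mule lantern": head "lantern", modifier "meadow twilight monastery mule".
Inside "meadow twilight monastery mule": head "mule" (specifically "twilight monastery mule"), modifier "meadow".
Inside "twilight monastery mule": head "mule" (specifically "monastery mule"), modifier "twilight".
Inside "monastery mule": head "mule", modifier "monastery".
Assembled: [[[meadow [twilight [monastery mule]]] lantern] priest].

[[[meadow [twilight [monastery mule]]] lantern] priest]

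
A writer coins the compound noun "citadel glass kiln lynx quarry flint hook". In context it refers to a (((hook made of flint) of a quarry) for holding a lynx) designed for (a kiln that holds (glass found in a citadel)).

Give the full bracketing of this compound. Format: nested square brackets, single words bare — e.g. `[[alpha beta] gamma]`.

[[[citadel glass] kiln] [lynx [quarry [flint hook]]]]

The outermost head in the paraphrase is "hook" (specifically "lynx quarry flint hook"), modified by "citadel glass kiln".
Inside "citadel glass kiln": head "kiln", modifier "citadel glass".
Inside "citadel glass": head "glass", modifier "citadel".
Inside "lynx quarry flint hook": head "hook" (specifically "quarry flint hook"), modifier "lynx".
Inside "quarry flint hook": head "hook" (specifically "flint hook"), modifier "quarry".
Inside "flint hook": head "hook", modifier "flint".
So the structure is [[[citadel glass] kiln] [lynx [quarry [flint hook]]]].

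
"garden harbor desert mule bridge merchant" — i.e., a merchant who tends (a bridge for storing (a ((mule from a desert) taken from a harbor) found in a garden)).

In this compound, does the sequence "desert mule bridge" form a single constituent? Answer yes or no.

The top-level split is [garden harbor desert mule bridge] [merchant]; the full structure is [[[garden [harbor [desert mule]]] bridge] merchant].
"desert mule bridge" straddles a constituent boundary, so it is not a single unit.

no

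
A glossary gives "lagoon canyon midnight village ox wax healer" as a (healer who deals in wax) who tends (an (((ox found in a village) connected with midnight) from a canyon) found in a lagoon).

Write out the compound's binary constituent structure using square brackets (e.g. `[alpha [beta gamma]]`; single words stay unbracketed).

The outermost head in the paraphrase is "healer" (specifically "wax healer"), modified by "lagoon canyon midnight village ox".
Within "lagoon canyon midnight village ox", the head is "ox" (specifically "canyon midnight village ox") and the modifier is "lagoon".
Within "canyon midnight village ox", the head is "ox" (specifically "midnight village ox") and the modifier is "canyon".
Within "midnight village ox", the head is "ox" (specifically "village ox") and the modifier is "midnight".
Within "village ox", the head is "ox" and the modifier is "village".
Within "wax healer", the head is "healer" and the modifier is "wax".
So the structure is [[lagoon [canyon [midnight [village ox]]]] [wax healer]].

[[lagoon [canyon [midnight [village ox]]]] [wax healer]]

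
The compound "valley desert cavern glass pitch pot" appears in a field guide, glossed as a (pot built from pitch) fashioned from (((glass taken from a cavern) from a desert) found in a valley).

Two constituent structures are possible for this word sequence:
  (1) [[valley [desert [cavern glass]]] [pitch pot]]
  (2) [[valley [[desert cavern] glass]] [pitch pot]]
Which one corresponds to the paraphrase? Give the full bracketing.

The paraphrase's head is the "pot" part ("pitch pot"); its modifier is "valley desert cavern glass".
That top-level split, carried through the inner groups, gives [[valley [desert [cavern glass]]] [pitch pot]].

[[valley [desert [cavern glass]]] [pitch pot]]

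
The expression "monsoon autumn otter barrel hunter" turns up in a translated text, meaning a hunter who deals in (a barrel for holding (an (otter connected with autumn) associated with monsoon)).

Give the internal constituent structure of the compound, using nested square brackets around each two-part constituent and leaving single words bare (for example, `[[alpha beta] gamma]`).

[[[monsoon [autumn otter]] barrel] hunter]

Overall it is a kind of hunter; the modifier is "monsoon autumn otter barrel".
"monsoon autumn otter barrel" → head "barrel", modifier "monsoon autumn otter".
"monsoon autumn otter" → head "otter" (specifically "autumn otter"), modifier "monsoon".
"autumn otter" → head "otter", modifier "autumn".
Assembled: [[[monsoon [autumn otter]] barrel] hunter].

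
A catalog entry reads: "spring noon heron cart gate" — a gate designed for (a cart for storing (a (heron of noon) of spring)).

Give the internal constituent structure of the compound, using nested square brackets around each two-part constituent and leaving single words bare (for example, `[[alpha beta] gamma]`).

The outermost head in the paraphrase is "gate", modified by "spring noon heron cart".
Within "spring noon heron cart", the head is "cart" and the modifier is "spring noon heron".
Within "spring noon heron", the head is "heron" (specifically "noon heron") and the modifier is "spring".
Within "noon heron", the head is "heron" and the modifier is "noon".
So the structure is [[[spring [noon heron]] cart] gate].

[[[spring [noon heron]] cart] gate]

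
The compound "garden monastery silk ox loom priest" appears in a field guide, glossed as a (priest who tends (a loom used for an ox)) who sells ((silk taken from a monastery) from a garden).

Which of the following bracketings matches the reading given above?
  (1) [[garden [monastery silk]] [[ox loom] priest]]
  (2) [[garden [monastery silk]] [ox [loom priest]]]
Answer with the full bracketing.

The paraphrase's head is the "priest" part ("ox loom priest"); its modifier is "garden monastery silk".
That top-level split, carried through the inner groups, gives [[garden [monastery silk]] [[ox loom] priest]].

[[garden [monastery silk]] [[ox loom] priest]]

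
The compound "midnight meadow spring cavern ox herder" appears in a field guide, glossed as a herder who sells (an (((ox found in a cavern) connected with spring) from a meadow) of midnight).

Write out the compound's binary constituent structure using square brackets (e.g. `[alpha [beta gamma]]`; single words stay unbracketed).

At the top level: head "herder"; modifier "midnight meadow spring cavern ox".
Within "midnight meadow spring cavern ox", the head is "ox" (specifically "meadow spring cavern ox") and the modifier is "midnight".
Within "meadow spring cavern ox", the head is "ox" (specifically "spring cavern ox") and the modifier is "meadow".
Within "spring cavern ox", the head is "ox" (specifically "cavern ox") and the modifier is "spring".
Within "cavern ox", the head is "ox" and the modifier is "cavern".
Assembled: [[midnight [meadow [spring [cavern ox]]]] herder].

[[midnight [meadow [spring [cavern ox]]]] herder]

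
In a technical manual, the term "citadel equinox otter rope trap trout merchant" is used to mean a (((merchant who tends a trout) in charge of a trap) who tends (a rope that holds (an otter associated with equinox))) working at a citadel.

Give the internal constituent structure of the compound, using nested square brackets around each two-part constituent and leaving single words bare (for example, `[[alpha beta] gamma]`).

[citadel [[[equinox otter] rope] [trap [trout merchant]]]]

Whole compound: head "merchant" (specifically "equinox otter rope trap trout merchant"), modifier "citadel".
Inside "equinox otter rope trap trout merchant": head "merchant" (specifically "trap trout merchant"), modifier "equinox otter rope".
Inside "equinox otter rope": head "rope", modifier "equinox otter".
Inside "equinox otter": head "otter", modifier "equinox".
Inside "trap trout merchant": head "merchant" (specifically "trout merchant"), modifier "trap".
Inside "trout merchant": head "merchant", modifier "trout".
Assembled: [citadel [[[equinox otter] rope] [trap [trout merchant]]]].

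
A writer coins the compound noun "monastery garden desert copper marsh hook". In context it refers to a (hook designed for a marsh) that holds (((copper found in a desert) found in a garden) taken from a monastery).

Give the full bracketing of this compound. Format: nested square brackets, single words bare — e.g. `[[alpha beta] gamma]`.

[[monastery [garden [desert copper]]] [marsh hook]]

Whole compound: head "hook" (specifically "marsh hook"), modifier "monastery garden desert copper".
Within "monastery garden desert copper", the head is "copper" (specifically "garden desert copper") and the modifier is "monastery".
Within "garden desert copper", the head is "copper" (specifically "desert copper") and the modifier is "garden".
Within "desert copper", the head is "copper" and the modifier is "desert".
Within "marsh hook", the head is "hook" and the modifier is "marsh".
So the structure is [[monastery [garden [desert copper]]] [marsh hook]].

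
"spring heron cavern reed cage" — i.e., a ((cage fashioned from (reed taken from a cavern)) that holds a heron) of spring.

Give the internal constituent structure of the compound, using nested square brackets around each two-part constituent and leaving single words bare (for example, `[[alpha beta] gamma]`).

[spring [heron [[cavern reed] cage]]]

The outermost head in the paraphrase is "cage" (specifically "heron cavern reed cage"), modified by "spring".
"heron cavern reed cage" → head "cage" (specifically "cavern reed cage"), modifier "heron".
"cavern reed cage" → head "cage", modifier "cavern reed".
"cavern reed" → head "reed", modifier "cavern".
Putting it together: [spring [heron [[cavern reed] cage]]].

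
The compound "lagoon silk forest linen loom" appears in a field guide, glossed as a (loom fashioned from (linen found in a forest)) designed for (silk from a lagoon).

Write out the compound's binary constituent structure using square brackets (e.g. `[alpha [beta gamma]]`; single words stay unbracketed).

[[lagoon silk] [[forest linen] loom]]

At the top level: head "loom" (specifically "forest linen loom"); modifier "lagoon silk".
Inside "lagoon silk": head "silk", modifier "lagoon".
Inside "forest linen loom": head "loom", modifier "forest linen".
Inside "forest linen": head "linen", modifier "forest".
Assembled: [[lagoon silk] [[forest linen] loom]].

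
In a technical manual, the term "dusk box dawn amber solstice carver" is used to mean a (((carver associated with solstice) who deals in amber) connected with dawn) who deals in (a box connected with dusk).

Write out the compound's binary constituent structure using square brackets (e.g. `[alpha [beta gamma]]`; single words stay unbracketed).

[[dusk box] [dawn [amber [solstice carver]]]]

At the top level: head "carver" (specifically "dawn amber solstice carver"); modifier "dusk box".
Inside "dusk box": head "box", modifier "dusk".
Inside "dawn amber solstice carver": head "carver" (specifically "amber solstice carver"), modifier "dawn".
Inside "amber solstice carver": head "carver" (specifically "solstice carver"), modifier "amber".
Inside "solstice carver": head "carver", modifier "solstice".
Assembled: [[dusk box] [dawn [amber [solstice carver]]]].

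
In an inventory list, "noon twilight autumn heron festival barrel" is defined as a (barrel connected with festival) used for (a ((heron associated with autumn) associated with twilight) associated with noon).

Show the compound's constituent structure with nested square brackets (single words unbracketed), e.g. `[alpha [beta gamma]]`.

[[noon [twilight [autumn heron]]] [festival barrel]]

Overall it is a kind of barrel (specifically "festival barrel"); the modifier is "noon twilight autumn heron".
"noon twilight autumn heron" → head "heron" (specifically "twilight autumn heron"), modifier "noon".
"twilight autumn heron" → head "heron" (specifically "autumn heron"), modifier "twilight".
"autumn heron" → head "heron", modifier "autumn".
"festival barrel" → head "barrel", modifier "festival".
Assembled: [[noon [twilight [autumn heron]]] [festival barrel]].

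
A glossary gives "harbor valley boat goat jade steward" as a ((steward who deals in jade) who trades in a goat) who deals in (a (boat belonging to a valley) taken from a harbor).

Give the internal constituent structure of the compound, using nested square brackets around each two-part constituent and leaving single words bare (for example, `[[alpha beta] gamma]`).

Overall it is a kind of steward (specifically "goat jade steward"); the modifier is "harbor valley boat".
Within "harbor valley boat", the head is "boat" (specifically "valley boat") and the modifier is "harbor".
Within "valley boat", the head is "boat" and the modifier is "valley".
Within "goat jade steward", the head is "steward" (specifically "jade steward") and the modifier is "goat".
Within "jade steward", the head is "steward" and the modifier is "jade".
Assembled: [[harbor [valley boat]] [goat [jade steward]]].

[[harbor [valley boat]] [goat [jade steward]]]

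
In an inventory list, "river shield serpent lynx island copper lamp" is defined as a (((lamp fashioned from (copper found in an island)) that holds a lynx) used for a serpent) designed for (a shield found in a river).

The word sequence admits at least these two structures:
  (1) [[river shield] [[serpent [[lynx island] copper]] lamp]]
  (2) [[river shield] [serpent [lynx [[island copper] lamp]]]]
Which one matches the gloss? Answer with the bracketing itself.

The paraphrase's head is the "lamp" part ("serpent lynx island copper lamp"); its modifier is "river shield".
That top-level split, carried through the inner groups, gives [[river shield] [serpent [lynx [[island copper] lamp]]]].

[[river shield] [serpent [lynx [[island copper] lamp]]]]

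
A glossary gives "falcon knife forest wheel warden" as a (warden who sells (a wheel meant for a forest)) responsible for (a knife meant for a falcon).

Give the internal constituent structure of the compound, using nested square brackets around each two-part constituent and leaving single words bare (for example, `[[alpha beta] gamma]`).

[[falcon knife] [[forest wheel] warden]]

The outermost head in the paraphrase is "warden" (specifically "forest wheel warden"), modified by "falcon knife".
Inside "falcon knife": head "knife", modifier "falcon".
Inside "forest wheel warden": head "warden", modifier "forest wheel".
Inside "forest wheel": head "wheel", modifier "forest".
Putting it together: [[falcon knife] [[forest wheel] warden]].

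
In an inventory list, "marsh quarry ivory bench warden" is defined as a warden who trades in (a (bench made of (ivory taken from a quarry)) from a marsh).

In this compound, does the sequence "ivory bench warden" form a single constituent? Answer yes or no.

The top-level split is [marsh quarry ivory bench] [warden]; the full structure is [[marsh [[quarry ivory] bench]] warden].
"ivory bench warden" straddles a constituent boundary, so it is not a single unit.

no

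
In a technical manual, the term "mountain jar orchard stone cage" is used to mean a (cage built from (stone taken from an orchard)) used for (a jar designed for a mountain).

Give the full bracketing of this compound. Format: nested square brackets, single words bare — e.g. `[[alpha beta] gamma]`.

[[mountain jar] [[orchard stone] cage]]

The outermost head in the paraphrase is "cage" (specifically "orchard stone cage"), modified by "mountain jar".
"mountain jar" → head "jar", modifier "mountain".
"orchard stone cage" → head "cage", modifier "orchard stone".
"orchard stone" → head "stone", modifier "orchard".
So the structure is [[mountain jar] [[orchard stone] cage]].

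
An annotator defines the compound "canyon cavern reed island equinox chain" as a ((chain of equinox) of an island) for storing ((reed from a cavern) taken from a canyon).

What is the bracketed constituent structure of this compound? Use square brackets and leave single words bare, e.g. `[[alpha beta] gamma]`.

Overall it is a kind of chain (specifically "island equinox chain"); the modifier is "canyon cavern reed".
"canyon cavern reed" → head "reed" (specifically "cavern reed"), modifier "canyon".
"cavern reed" → head "reed", modifier "cavern".
"island equinox chain" → head "chain" (specifically "equinox chain"), modifier "island".
"equinox chain" → head "chain", modifier "equinox".
So the structure is [[canyon [cavern reed]] [island [equinox chain]]].

[[canyon [cavern reed]] [island [equinox chain]]]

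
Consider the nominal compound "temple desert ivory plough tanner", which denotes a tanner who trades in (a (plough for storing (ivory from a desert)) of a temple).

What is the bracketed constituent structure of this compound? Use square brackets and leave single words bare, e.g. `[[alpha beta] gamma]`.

[[temple [[desert ivory] plough]] tanner]

Whole compound: head "tanner", modifier "temple desert ivory plough".
Inside "temple desert ivory plough": head "plough" (specifically "desert ivory plough"), modifier "temple".
Inside "desert ivory plough": head "plough", modifier "desert ivory".
Inside "desert ivory": head "ivory", modifier "desert".
Putting it together: [[temple [[desert ivory] plough]] tanner].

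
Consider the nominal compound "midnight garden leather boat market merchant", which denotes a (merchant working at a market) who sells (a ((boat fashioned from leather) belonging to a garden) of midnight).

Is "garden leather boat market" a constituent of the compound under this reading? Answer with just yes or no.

no

The top-level split is [midnight garden leather boat] [market merchant]; the full structure is [[midnight [garden [leather boat]]] [market merchant]].
"garden leather boat market" straddles a constituent boundary, so it is not a single unit.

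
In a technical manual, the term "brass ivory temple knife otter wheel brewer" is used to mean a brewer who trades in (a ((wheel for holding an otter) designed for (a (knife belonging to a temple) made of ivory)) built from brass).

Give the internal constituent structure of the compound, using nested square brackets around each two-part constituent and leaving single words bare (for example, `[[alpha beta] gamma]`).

[[brass [[ivory [temple knife]] [otter wheel]]] brewer]

Overall it is a kind of brewer; the modifier is "brass ivory temple knife otter wheel".
"brass ivory temple knife otter wheel" → head "wheel" (specifically "ivory temple knife otter wheel"), modifier "brass".
"ivory temple knife otter wheel" → head "wheel" (specifically "otter wheel"), modifier "ivory temple knife".
"ivory temple knife" → head "knife" (specifically "temple knife"), modifier "ivory".
"temple knife" → head "knife", modifier "temple".
"otter wheel" → head "wheel", modifier "otter".
Putting it together: [[brass [[ivory [temple knife]] [otter wheel]]] brewer].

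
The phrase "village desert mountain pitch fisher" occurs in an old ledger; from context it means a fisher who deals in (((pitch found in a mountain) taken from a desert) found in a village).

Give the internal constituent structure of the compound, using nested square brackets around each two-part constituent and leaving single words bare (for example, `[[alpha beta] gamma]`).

The outermost head in the paraphrase is "fisher", modified by "village desert mountain pitch".
Inside "village desert mountain pitch": head "pitch" (specifically "desert mountain pitch"), modifier "village".
Inside "desert mountain pitch": head "pitch" (specifically "mountain pitch"), modifier "desert".
Inside "mountain pitch": head "pitch", modifier "mountain".
Assembled: [[village [desert [mountain pitch]]] fisher].

[[village [desert [mountain pitch]]] fisher]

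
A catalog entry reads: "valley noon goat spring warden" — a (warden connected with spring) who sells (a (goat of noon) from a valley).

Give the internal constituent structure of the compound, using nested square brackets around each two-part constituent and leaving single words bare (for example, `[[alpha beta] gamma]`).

[[valley [noon goat]] [spring warden]]

Overall it is a kind of warden (specifically "spring warden"); the modifier is "valley noon goat".
Within "valley noon goat", the head is "goat" (specifically "noon goat") and the modifier is "valley".
Within "noon goat", the head is "goat" and the modifier is "noon".
Within "spring warden", the head is "warden" and the modifier is "spring".
So the structure is [[valley [noon goat]] [spring warden]].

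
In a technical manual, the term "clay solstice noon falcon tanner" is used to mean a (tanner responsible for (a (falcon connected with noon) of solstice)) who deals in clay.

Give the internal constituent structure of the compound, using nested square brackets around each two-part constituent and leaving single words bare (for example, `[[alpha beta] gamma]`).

[clay [[solstice [noon falcon]] tanner]]

At the top level: head "tanner" (specifically "solstice noon falcon tanner"); modifier "clay".
"solstice noon falcon tanner" → head "tanner", modifier "solstice noon falcon".
"solstice noon falcon" → head "falcon" (specifically "noon falcon"), modifier "solstice".
"noon falcon" → head "falcon", modifier "noon".
So the structure is [clay [[solstice [noon falcon]] tanner]].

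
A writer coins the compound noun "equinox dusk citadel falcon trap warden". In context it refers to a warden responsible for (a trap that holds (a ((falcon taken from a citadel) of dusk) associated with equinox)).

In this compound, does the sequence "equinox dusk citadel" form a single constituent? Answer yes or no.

no

The top-level split is [equinox dusk citadel falcon trap] [warden]; the full structure is [[[equinox [dusk [citadel falcon]]] trap] warden].
"equinox dusk citadel" straddles a constituent boundary, so it is not a single unit.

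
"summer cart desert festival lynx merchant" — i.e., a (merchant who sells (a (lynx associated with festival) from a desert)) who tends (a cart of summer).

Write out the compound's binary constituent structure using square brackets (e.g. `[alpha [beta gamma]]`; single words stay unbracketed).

The outermost head in the paraphrase is "merchant" (specifically "desert festival lynx merchant"), modified by "summer cart".
Within "summer cart", the head is "cart" and the modifier is "summer".
Within "desert festival lynx merchant", the head is "merchant" and the modifier is "desert festival lynx".
Within "desert festival lynx", the head is "lynx" (specifically "festival lynx") and the modifier is "desert".
Within "festival lynx", the head is "lynx" and the modifier is "festival".
Assembled: [[summer cart] [[desert [festival lynx]] merchant]].

[[summer cart] [[desert [festival lynx]] merchant]]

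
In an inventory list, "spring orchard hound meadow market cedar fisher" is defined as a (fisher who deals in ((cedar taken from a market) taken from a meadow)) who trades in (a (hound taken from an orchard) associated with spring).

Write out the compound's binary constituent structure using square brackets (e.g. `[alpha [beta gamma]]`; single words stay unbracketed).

The outermost head in the paraphrase is "fisher" (specifically "meadow market cedar fisher"), modified by "spring orchard hound".
Inside "spring orchard hound": head "hound" (specifically "orchard hound"), modifier "spring".
Inside "orchard hound": head "hound", modifier "orchard".
Inside "meadow market cedar fisher": head "fisher", modifier "meadow market cedar".
Inside "meadow market cedar": head "cedar" (specifically "market cedar"), modifier "meadow".
Inside "market cedar": head "cedar", modifier "market".
So the structure is [[spring [orchard hound]] [[meadow [market cedar]] fisher]].

[[spring [orchard hound]] [[meadow [market cedar]] fisher]]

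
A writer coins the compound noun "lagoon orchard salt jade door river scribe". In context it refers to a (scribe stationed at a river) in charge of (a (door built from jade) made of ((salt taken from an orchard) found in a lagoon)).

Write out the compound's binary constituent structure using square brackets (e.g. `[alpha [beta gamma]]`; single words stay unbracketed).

[[[lagoon [orchard salt]] [jade door]] [river scribe]]

The outermost head in the paraphrase is "scribe" (specifically "river scribe"), modified by "lagoon orchard salt jade door".
Within "lagoon orchard salt jade door", the head is "door" (specifically "jade door") and the modifier is "lagoon orchard salt".
Within "lagoon orchard salt", the head is "salt" (specifically "orchard salt") and the modifier is "lagoon".
Within "orchard salt", the head is "salt" and the modifier is "orchard".
Within "jade door", the head is "door" and the modifier is "jade".
Within "river scribe", the head is "scribe" and the modifier is "river".
Putting it together: [[[lagoon [orchard salt]] [jade door]] [river scribe]].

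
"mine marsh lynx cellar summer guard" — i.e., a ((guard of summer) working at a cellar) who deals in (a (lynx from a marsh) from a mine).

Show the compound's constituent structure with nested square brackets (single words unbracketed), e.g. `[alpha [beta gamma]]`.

Whole compound: head "guard" (specifically "cellar summer guard"), modifier "mine marsh lynx".
Within "mine marsh lynx", the head is "lynx" (specifically "marsh lynx") and the modifier is "mine".
Within "marsh lynx", the head is "lynx" and the modifier is "marsh".
Within "cellar summer guard", the head is "guard" (specifically "summer guard") and the modifier is "cellar".
Within "summer guard", the head is "guard" and the modifier is "summer".
Putting it together: [[mine [marsh lynx]] [cellar [summer guard]]].

[[mine [marsh lynx]] [cellar [summer guard]]]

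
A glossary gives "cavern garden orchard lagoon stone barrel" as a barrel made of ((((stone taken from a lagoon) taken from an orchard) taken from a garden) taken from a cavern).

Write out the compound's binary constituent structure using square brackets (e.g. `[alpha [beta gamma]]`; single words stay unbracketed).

[[cavern [garden [orchard [lagoon stone]]]] barrel]

Overall it is a kind of barrel; the modifier is "cavern garden orchard lagoon stone".
Inside "cavern garden orchard lagoon stone": head "stone" (specifically "garden orchard lagoon stone"), modifier "cavern".
Inside "garden orchard lagoon stone": head "stone" (specifically "orchard lagoon stone"), modifier "garden".
Inside "orchard lagoon stone": head "stone" (specifically "lagoon stone"), modifier "orchard".
Inside "lagoon stone": head "stone", modifier "lagoon".
So the structure is [[cavern [garden [orchard [lagoon stone]]]] barrel].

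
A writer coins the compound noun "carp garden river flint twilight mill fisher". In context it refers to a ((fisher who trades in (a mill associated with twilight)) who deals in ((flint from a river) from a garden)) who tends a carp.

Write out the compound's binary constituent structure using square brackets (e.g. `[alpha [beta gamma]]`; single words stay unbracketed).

[carp [[garden [river flint]] [[twilight mill] fisher]]]

Whole compound: head "fisher" (specifically "garden river flint twilight mill fisher"), modifier "carp".
"garden river flint twilight mill fisher" → head "fisher" (specifically "twilight mill fisher"), modifier "garden river flint".
"garden river flint" → head "flint" (specifically "river flint"), modifier "garden".
"river flint" → head "flint", modifier "river".
"twilight mill fisher" → head "fisher", modifier "twilight mill".
"twilight mill" → head "mill", modifier "twilight".
So the structure is [carp [[garden [river flint]] [[twilight mill] fisher]]].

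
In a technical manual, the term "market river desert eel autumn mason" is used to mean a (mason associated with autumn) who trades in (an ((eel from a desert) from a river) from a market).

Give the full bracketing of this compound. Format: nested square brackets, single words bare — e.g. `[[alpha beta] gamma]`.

[[market [river [desert eel]]] [autumn mason]]

The outermost head in the paraphrase is "mason" (specifically "autumn mason"), modified by "market river desert eel".
Within "market river desert eel", the head is "eel" (specifically "river desert eel") and the modifier is "market".
Within "river desert eel", the head is "eel" (specifically "desert eel") and the modifier is "river".
Within "desert eel", the head is "eel" and the modifier is "desert".
Within "autumn mason", the head is "mason" and the modifier is "autumn".
So the structure is [[market [river [desert eel]]] [autumn mason]].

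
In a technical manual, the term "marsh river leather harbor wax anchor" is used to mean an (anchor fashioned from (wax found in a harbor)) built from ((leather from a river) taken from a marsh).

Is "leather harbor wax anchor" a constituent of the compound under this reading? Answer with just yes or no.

no

The top-level split is [marsh river leather] [harbor wax anchor]; the full structure is [[marsh [river leather]] [[harbor wax] anchor]].
"leather harbor wax anchor" straddles a constituent boundary, so it is not a single unit.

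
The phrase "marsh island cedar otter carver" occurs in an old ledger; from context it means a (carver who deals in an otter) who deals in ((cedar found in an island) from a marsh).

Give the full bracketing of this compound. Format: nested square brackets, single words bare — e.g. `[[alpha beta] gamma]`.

[[marsh [island cedar]] [otter carver]]

Overall it is a kind of carver (specifically "otter carver"); the modifier is "marsh island cedar".
Inside "marsh island cedar": head "cedar" (specifically "island cedar"), modifier "marsh".
Inside "island cedar": head "cedar", modifier "island".
Inside "otter carver": head "carver", modifier "otter".
Putting it together: [[marsh [island cedar]] [otter carver]].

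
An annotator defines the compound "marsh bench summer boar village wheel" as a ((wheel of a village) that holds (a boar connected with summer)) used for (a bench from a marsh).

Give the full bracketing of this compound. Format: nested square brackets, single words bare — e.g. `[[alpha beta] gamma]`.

Whole compound: head "wheel" (specifically "summer boar village wheel"), modifier "marsh bench".
Within "marsh bench", the head is "bench" and the modifier is "marsh".
Within "summer boar village wheel", the head is "wheel" (specifically "village wheel") and the modifier is "summer boar".
Within "summer boar", the head is "boar" and the modifier is "summer".
Within "village wheel", the head is "wheel" and the modifier is "village".
Putting it together: [[marsh bench] [[summer boar] [village wheel]]].

[[marsh bench] [[summer boar] [village wheel]]]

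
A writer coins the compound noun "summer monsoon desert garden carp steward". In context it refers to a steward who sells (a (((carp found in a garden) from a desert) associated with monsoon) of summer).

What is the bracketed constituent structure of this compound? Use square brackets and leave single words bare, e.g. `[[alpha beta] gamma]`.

[[summer [monsoon [desert [garden carp]]]] steward]

At the top level: head "steward"; modifier "summer monsoon desert garden carp".
Inside "summer monsoon desert garden carp": head "carp" (specifically "monsoon desert garden carp"), modifier "summer".
Inside "monsoon desert garden carp": head "carp" (specifically "desert garden carp"), modifier "monsoon".
Inside "desert garden carp": head "carp" (specifically "garden carp"), modifier "desert".
Inside "garden carp": head "carp", modifier "garden".
Assembled: [[summer [monsoon [desert [garden carp]]]] steward].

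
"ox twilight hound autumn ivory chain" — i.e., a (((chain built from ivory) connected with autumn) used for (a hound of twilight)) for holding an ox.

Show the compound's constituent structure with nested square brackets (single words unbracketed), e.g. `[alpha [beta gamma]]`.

The outermost head in the paraphrase is "chain" (specifically "twilight hound autumn ivory chain"), modified by "ox".
Inside "twilight hound autumn ivory chain": head "chain" (specifically "autumn ivory chain"), modifier "twilight hound".
Inside "twilight hound": head "hound", modifier "twilight".
Inside "autumn ivory chain": head "chain" (specifically "ivory chain"), modifier "autumn".
Inside "ivory chain": head "chain", modifier "ivory".
Putting it together: [ox [[twilight hound] [autumn [ivory chain]]]].

[ox [[twilight hound] [autumn [ivory chain]]]]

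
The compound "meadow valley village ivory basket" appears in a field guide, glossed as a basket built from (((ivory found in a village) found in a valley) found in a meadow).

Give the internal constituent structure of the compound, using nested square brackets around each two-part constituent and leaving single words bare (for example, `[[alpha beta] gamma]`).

Overall it is a kind of basket; the modifier is "meadow valley village ivory".
Inside "meadow valley village ivory": head "ivory" (specifically "valley village ivory"), modifier "meadow".
Inside "valley village ivory": head "ivory" (specifically "village ivory"), modifier "valley".
Inside "village ivory": head "ivory", modifier "village".
Assembled: [[meadow [valley [village ivory]]] basket].

[[meadow [valley [village ivory]]] basket]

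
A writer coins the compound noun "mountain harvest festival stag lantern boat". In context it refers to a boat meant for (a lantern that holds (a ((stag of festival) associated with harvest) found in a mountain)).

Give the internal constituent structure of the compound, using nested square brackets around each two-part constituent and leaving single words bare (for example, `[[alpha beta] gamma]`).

Overall it is a kind of boat; the modifier is "mountain harvest festival stag lantern".
Inside "mountain harvest festival stag lantern": head "lantern", modifier "mountain harvest festival stag".
Inside "mountain harvest festival stag": head "stag" (specifically "harvest festival stag"), modifier "mountain".
Inside "harvest festival stag": head "stag" (specifically "festival stag"), modifier "harvest".
Inside "festival stag": head "stag", modifier "festival".
So the structure is [[[mountain [harvest [festival stag]]] lantern] boat].

[[[mountain [harvest [festival stag]]] lantern] boat]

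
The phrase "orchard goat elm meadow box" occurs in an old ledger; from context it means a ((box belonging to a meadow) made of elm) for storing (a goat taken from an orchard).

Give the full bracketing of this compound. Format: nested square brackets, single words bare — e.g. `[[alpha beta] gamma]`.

[[orchard goat] [elm [meadow box]]]

Whole compound: head "box" (specifically "elm meadow box"), modifier "orchard goat".
Inside "orchard goat": head "goat", modifier "orchard".
Inside "elm meadow box": head "box" (specifically "meadow box"), modifier "elm".
Inside "meadow box": head "box", modifier "meadow".
Putting it together: [[orchard goat] [elm [meadow box]]].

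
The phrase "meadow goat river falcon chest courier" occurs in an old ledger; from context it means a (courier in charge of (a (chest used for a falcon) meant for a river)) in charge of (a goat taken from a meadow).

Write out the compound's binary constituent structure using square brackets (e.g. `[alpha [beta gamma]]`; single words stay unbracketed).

[[meadow goat] [[river [falcon chest]] courier]]

The outermost head in the paraphrase is "courier" (specifically "river falcon chest courier"), modified by "meadow goat".
Within "meadow goat", the head is "goat" and the modifier is "meadow".
Within "river falcon chest courier", the head is "courier" and the modifier is "river falcon chest".
Within "river falcon chest", the head is "chest" (specifically "falcon chest") and the modifier is "river".
Within "falcon chest", the head is "chest" and the modifier is "falcon".
Assembled: [[meadow goat] [[river [falcon chest]] courier]].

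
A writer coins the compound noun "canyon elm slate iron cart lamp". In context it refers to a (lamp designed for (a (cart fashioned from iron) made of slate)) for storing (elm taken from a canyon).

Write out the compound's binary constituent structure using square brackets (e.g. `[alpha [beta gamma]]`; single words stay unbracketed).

At the top level: head "lamp" (specifically "slate iron cart lamp"); modifier "canyon elm".
Inside "canyon elm": head "elm", modifier "canyon".
Inside "slate iron cart lamp": head "lamp", modifier "slate iron cart".
Inside "slate iron cart": head "cart" (specifically "iron cart"), modifier "slate".
Inside "iron cart": head "cart", modifier "iron".
Putting it together: [[canyon elm] [[slate [iron cart]] lamp]].

[[canyon elm] [[slate [iron cart]] lamp]]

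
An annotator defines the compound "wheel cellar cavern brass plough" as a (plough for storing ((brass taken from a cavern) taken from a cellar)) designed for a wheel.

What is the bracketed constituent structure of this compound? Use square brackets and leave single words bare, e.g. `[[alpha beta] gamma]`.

[wheel [[cellar [cavern brass]] plough]]

Overall it is a kind of plough (specifically "cellar cavern brass plough"); the modifier is "wheel".
Within "cellar cavern brass plough", the head is "plough" and the modifier is "cellar cavern brass".
Within "cellar cavern brass", the head is "brass" (specifically "cavern brass") and the modifier is "cellar".
Within "cavern brass", the head is "brass" and the modifier is "cavern".
Assembled: [wheel [[cellar [cavern brass]] plough]].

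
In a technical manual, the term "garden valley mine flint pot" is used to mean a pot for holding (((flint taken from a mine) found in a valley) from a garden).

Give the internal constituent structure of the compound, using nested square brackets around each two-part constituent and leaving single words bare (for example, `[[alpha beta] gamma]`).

[[garden [valley [mine flint]]] pot]

The outermost head in the paraphrase is "pot", modified by "garden valley mine flint".
Within "garden valley mine flint", the head is "flint" (specifically "valley mine flint") and the modifier is "garden".
Within "valley mine flint", the head is "flint" (specifically "mine flint") and the modifier is "valley".
Within "mine flint", the head is "flint" and the modifier is "mine".
Putting it together: [[garden [valley [mine flint]]] pot].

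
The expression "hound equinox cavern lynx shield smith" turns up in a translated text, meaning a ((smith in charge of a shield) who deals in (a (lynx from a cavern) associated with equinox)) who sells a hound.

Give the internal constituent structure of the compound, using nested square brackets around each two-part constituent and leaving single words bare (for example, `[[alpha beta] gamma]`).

[hound [[equinox [cavern lynx]] [shield smith]]]

The outermost head in the paraphrase is "smith" (specifically "equinox cavern lynx shield smith"), modified by "hound".
"equinox cavern lynx shield smith" → head "smith" (specifically "shield smith"), modifier "equinox cavern lynx".
"equinox cavern lynx" → head "lynx" (specifically "cavern lynx"), modifier "equinox".
"cavern lynx" → head "lynx", modifier "cavern".
"shield smith" → head "smith", modifier "shield".
Assembled: [hound [[equinox [cavern lynx]] [shield smith]]].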